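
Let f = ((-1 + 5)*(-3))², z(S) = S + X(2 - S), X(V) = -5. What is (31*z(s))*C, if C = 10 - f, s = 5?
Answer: 0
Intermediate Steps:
z(S) = -5 + S (z(S) = S - 5 = -5 + S)
f = 144 (f = (4*(-3))² = (-12)² = 144)
C = -134 (C = 10 - 1*144 = 10 - 144 = -134)
(31*z(s))*C = (31*(-5 + 5))*(-134) = (31*0)*(-134) = 0*(-134) = 0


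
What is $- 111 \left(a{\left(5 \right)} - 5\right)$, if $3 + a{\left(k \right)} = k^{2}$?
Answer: $-1887$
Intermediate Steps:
$a{\left(k \right)} = -3 + k^{2}$
$- 111 \left(a{\left(5 \right)} - 5\right) = - 111 \left(\left(-3 + 5^{2}\right) - 5\right) = - 111 \left(\left(-3 + 25\right) - 5\right) = - 111 \left(22 - 5\right) = \left(-111\right) 17 = -1887$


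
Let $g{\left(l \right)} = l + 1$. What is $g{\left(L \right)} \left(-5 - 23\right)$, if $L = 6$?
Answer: $-196$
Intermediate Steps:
$g{\left(l \right)} = 1 + l$
$g{\left(L \right)} \left(-5 - 23\right) = \left(1 + 6\right) \left(-5 - 23\right) = 7 \left(-28\right) = -196$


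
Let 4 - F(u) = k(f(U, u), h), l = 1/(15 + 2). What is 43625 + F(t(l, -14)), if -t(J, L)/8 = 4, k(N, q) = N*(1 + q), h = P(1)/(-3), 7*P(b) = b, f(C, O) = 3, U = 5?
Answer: 305383/7 ≈ 43626.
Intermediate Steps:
P(b) = b/7
h = -1/21 (h = ((⅐)*1)/(-3) = (⅐)*(-⅓) = -1/21 ≈ -0.047619)
l = 1/17 ≈ 0.058824
t(J, L) = -32 (t(J, L) = -8*4 = -32)
F(u) = 8/7 (F(u) = 4 - 3*(1 - 1/21) = 4 - 3*20/21 = 4 - 1*20/7 = 4 - 20/7 = 8/7)
43625 + F(t(l, -14)) = 43625 + 8/7 = 305383/7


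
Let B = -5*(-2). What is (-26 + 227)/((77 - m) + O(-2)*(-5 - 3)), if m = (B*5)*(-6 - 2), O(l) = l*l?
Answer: 201/445 ≈ 0.45169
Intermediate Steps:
B = 10
O(l) = l²
m = -400 (m = (10*5)*(-6 - 2) = 50*(-8) = -400)
(-26 + 227)/((77 - m) + O(-2)*(-5 - 3)) = (-26 + 227)/((77 - 1*(-400)) + (-2)²*(-5 - 3)) = 201/((77 + 400) + 4*(-8)) = 201/(477 - 32) = 201/445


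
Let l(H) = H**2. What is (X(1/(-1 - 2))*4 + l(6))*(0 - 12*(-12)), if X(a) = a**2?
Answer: 5248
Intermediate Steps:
(X(1/(-1 - 2))*4 + l(6))*(0 - 12*(-12)) = ((1/(-1 - 2))**2*4 + 6**2)*(0 - 12*(-12)) = ((1/(-3))**2*4 + 36)*(0 + 144) = ((-1/3)**2*4 + 36)*144 = ((1/9)*4 + 36)*144 = (4/9 + 36)*144 = (328/9)*144 = 5248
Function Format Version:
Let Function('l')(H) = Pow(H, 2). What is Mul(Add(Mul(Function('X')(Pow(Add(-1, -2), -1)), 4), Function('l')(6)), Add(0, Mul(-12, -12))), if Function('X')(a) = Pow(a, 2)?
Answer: 5248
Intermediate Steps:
Mul(Add(Mul(Function('X')(Pow(Add(-1, -2), -1)), 4), Function('l')(6)), Add(0, Mul(-12, -12))) = Mul(Add(Mul(Pow(Pow(Add(-1, -2), -1), 2), 4), Pow(6, 2)), Add(0, Mul(-12, -12))) = Mul(Add(Mul(Pow(Pow(-3, -1), 2), 4), 36), Add(0, 144)) = Mul(Add(Mul(Pow(Rational(-1, 3), 2), 4), 36), 144) = Mul(Add(Mul(Rational(1, 9), 4), 36), 144) = Mul(Add(Rational(4, 9), 36), 144) = Mul(Rational(328, 9), 144) = 5248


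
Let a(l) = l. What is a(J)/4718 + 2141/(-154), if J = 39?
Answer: -360544/25949 ≈ -13.894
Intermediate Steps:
a(J)/4718 + 2141/(-154) = 39/4718 + 2141/(-154) = 39*(1/4718) + 2141*(-1/154) = 39/4718 - 2141/154 = -360544/25949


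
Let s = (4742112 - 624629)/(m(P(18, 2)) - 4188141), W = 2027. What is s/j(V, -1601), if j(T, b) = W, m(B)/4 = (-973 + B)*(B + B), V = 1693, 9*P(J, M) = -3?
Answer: -37057347/76356905543 ≈ -0.00048532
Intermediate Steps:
P(J, M) = -⅓ (P(J, M) = (⅑)*(-3) = -⅓)
m(B) = 8*B*(-973 + B) (m(B) = 4*((-973 + B)*(B + B)) = 4*((-973 + B)*(2*B)) = 4*(2*B*(-973 + B)) = 8*B*(-973 + B))
j(T, b) = 2027
s = -37057347/37669909 (s = (4742112 - 624629)/(8*(-⅓)*(-973 - ⅓) - 4188141) = 4117483/(8*(-⅓)*(-2920/3) - 4188141) = 4117483/(23360/9 - 4188141) = 4117483/(-37669909/9) = 4117483*(-9/37669909) = -37057347/37669909 ≈ -0.98374)
s/j(V, -1601) = -37057347/37669909/2027 = -37057347/37669909*1/2027 = -37057347/76356905543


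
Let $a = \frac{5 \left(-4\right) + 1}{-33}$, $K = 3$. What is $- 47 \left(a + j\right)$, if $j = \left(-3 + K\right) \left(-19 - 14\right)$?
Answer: $- \frac{893}{33} \approx -27.061$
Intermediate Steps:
$j = 0$ ($j = \left(-3 + 3\right) \left(-19 - 14\right) = 0 \left(-33\right) = 0$)
$a = \frac{19}{33}$ ($a = \left(-20 + 1\right) \left(- \frac{1}{33}\right) = \left(-19\right) \left(- \frac{1}{33}\right) = \frac{19}{33} \approx 0.57576$)
$- 47 \left(a + j\right) = - 47 \left(\frac{19}{33} + 0\right) = \left(-47\right) \frac{19}{33} = - \frac{893}{33}$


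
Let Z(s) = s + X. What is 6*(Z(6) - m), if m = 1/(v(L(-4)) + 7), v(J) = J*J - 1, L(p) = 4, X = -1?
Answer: 327/11 ≈ 29.727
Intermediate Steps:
v(J) = -1 + J² (v(J) = J² - 1 = -1 + J²)
Z(s) = -1 + s (Z(s) = s - 1 = -1 + s)
m = 1/22 (m = 1/((-1 + 4²) + 7) = 1/((-1 + 16) + 7) = 1/(15 + 7) = 1/22 ≈ 0.045455)
6*(Z(6) - m) = 6*((-1 + 6) - 1*1/22) = 6*(5 - 1/22) = 6*(109/22) = 327/11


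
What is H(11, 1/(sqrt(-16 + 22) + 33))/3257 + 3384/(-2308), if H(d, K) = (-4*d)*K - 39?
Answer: -1003110193/678423329 + 44*sqrt(6)/3527331 ≈ -1.4786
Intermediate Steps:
H(d, K) = -39 - 4*K*d (H(d, K) = -4*K*d - 39 = -39 - 4*K*d)
H(11, 1/(sqrt(-16 + 22) + 33))/3257 + 3384/(-2308) = (-39 - 4*11/(sqrt(-16 + 22) + 33))/3257 + 3384/(-2308) = (-39 - 4*11/(sqrt(6) + 33))*(1/3257) + 3384*(-1/2308) = (-39 - 4*11/(33 + sqrt(6)))*(1/3257) - 846/577 = (-39 - 44/(33 + sqrt(6)))*(1/3257) - 846/577 = (-39/3257 - 44/(3257*(33 + sqrt(6)))) - 846/577 = -2777925/1879289 - 44/(3257*(33 + sqrt(6)))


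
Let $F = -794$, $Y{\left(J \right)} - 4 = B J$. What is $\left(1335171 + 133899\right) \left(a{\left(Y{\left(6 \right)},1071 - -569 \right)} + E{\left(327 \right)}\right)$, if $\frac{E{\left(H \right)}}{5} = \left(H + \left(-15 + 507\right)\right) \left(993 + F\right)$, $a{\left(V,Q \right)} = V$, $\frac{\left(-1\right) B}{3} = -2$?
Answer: $1197211251150$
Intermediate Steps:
$B = 6$ ($B = \left(-3\right) \left(-2\right) = 6$)
$Y{\left(J \right)} = 4 + 6 J$
$E{\left(H \right)} = 489540 + 995 H$ ($E{\left(H \right)} = 5 \left(H + \left(-15 + 507\right)\right) \left(993 - 794\right) = 5 \left(H + 492\right) 199 = 5 \left(492 + H\right) 199 = 5 \left(97908 + 199 H\right) = 489540 + 995 H$)
$\left(1335171 + 133899\right) \left(a{\left(Y{\left(6 \right)},1071 - -569 \right)} + E{\left(327 \right)}\right) = \left(1335171 + 133899\right) \left(\left(4 + 6 \cdot 6\right) + \left(489540 + 995 \cdot 327\right)\right) = 1469070 \left(\left(4 + 36\right) + \left(489540 + 325365\right)\right) = 1469070 \left(40 + 814905\right) = 1469070 \cdot 814945 = 1197211251150$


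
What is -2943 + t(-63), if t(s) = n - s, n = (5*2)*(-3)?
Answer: -2910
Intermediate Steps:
n = -30 (n = 10*(-3) = -30)
t(s) = -30 - s
-2943 + t(-63) = -2943 + (-30 - 1*(-63)) = -2943 + (-30 + 63) = -2943 + 33 = -2910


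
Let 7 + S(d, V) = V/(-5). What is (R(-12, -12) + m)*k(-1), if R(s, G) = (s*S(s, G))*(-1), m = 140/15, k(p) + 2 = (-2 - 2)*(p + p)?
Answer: -1376/5 ≈ -275.20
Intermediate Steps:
S(d, V) = -7 - V/5 (S(d, V) = -7 + V/(-5) = -7 + V*(-⅕) = -7 - V/5)
k(p) = -2 - 8*p (k(p) = -2 + (-2 - 2)*(p + p) = -2 - 8*p)
m = 28/3 (m = 140*(1/15) = 28/3 ≈ 9.3333)
R(s, G) = -s*(-7 - G/5) (R(s, G) = (s*(-7 - G/5))*(-1) = -s*(-7 - G/5))
(R(-12, -12) + m)*k(-1) = ((⅕)*(-12)*(35 - 12) + 28/3)*(-2 - 8*(-1)) = ((⅕)*(-12)*23 + 28/3)*(-2 + 8) = (-276/5 + 28/3)*6 = -688/15*6 = -1376/5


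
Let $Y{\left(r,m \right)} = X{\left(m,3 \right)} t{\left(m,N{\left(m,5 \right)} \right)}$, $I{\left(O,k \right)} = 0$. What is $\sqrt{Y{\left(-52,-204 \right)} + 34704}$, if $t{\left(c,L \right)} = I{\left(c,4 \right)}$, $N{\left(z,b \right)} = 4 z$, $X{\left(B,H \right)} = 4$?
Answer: $12 \sqrt{241} \approx 186.29$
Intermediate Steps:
$t{\left(c,L \right)} = 0$
$Y{\left(r,m \right)} = 0$ ($Y{\left(r,m \right)} = 4 \cdot 0 = 0$)
$\sqrt{Y{\left(-52,-204 \right)} + 34704} = \sqrt{0 + 34704} = \sqrt{34704} = 12 \sqrt{241}$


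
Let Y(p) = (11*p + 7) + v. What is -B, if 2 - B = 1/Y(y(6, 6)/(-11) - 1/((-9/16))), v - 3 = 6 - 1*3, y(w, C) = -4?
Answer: -649/329 ≈ -1.9726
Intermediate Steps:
v = 6 (v = 3 + (6 - 1*3) = 3 + (6 - 3) = 3 + 3 = 6)
Y(p) = 13 + 11*p (Y(p) = (11*p + 7) + 6 = (7 + 11*p) + 6 = 13 + 11*p)
B = 649/329 (B = 2 - 1/(13 + 11*(-4/(-11) - 1/((-9/16)))) = 2 - 1/(13 + 11*(-4*(-1/11) - 1/((-9*1/16)))) = 2 - 1/(13 + 11*(4/11 - 1/(-9/16))) = 2 - 1/(13 + 11*(4/11 - 1*(-16/9))) = 2 - 1/(13 + 11*(4/11 + 16/9)) = 2 - 1/(13 + 11*(212/99)) = 2 - 1/(13 + 212/9) = 2 - 1/329/9 = 2 - 1*9/329 = 2 - 9/329 = 649/329 ≈ 1.9726)
-B = -1*649/329 = -649/329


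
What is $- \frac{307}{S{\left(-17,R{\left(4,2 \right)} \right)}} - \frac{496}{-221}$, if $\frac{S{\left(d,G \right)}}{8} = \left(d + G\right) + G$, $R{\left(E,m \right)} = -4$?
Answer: $\frac{167047}{44200} \approx 3.7793$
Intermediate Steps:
$S{\left(d,G \right)} = 8 d + 16 G$ ($S{\left(d,G \right)} = 8 \left(\left(d + G\right) + G\right) = 8 \left(\left(G + d\right) + G\right) = 8 \left(d + 2 G\right) = 8 d + 16 G$)
$- \frac{307}{S{\left(-17,R{\left(4,2 \right)} \right)}} - \frac{496}{-221} = - \frac{307}{8 \left(-17\right) + 16 \left(-4\right)} - \frac{496}{-221} = - \frac{307}{-136 - 64} - - \frac{496}{221} = - \frac{307}{-200} + \frac{496}{221} = \left(-307\right) \left(- \frac{1}{200}\right) + \frac{496}{221} = \frac{307}{200} + \frac{496}{221} = \frac{167047}{44200}$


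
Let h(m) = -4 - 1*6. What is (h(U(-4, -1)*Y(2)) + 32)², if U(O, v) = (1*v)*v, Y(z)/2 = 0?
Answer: 484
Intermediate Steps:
Y(z) = 0 (Y(z) = 2*0 = 0)
U(O, v) = v² (U(O, v) = v*v = v²)
h(m) = -10 (h(m) = -4 - 6 = -10)
(h(U(-4, -1)*Y(2)) + 32)² = (-10 + 32)² = 22² = 484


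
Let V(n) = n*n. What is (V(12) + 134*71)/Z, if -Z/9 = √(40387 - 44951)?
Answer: 4829*I*√1141/10269 ≈ 15.884*I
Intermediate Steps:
V(n) = n²
Z = -18*I*√1141 (Z = -9*√(40387 - 44951) = -18*I*√1141 ≈ -608.02*I)
(V(12) + 134*71)/Z = (12² + 134*71)/((-18*I*√1141)) = (144 + 9514)*(I*√1141/20538) = 9658*(I*√1141/20538) = 4829*I*√1141/10269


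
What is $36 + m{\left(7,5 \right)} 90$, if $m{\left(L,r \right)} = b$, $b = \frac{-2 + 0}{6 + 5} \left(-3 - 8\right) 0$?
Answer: $36$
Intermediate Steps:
$b = 0$ ($b = - \frac{2}{11} \left(-3 - 8\right) 0 = \left(-2\right) \frac{1}{11} \left(-11\right) 0 = \left(- \frac{2}{11}\right) \left(-11\right) 0 = 2 \cdot 0 = 0$)
$m{\left(L,r \right)} = 0$
$36 + m{\left(7,5 \right)} 90 = 36 + 0 \cdot 90 = 36 + 0 = 36$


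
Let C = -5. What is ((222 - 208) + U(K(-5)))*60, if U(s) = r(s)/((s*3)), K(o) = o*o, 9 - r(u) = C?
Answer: 4256/5 ≈ 851.20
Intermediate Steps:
r(u) = 14 (r(u) = 9 - 1*(-5) = 9 + 5 = 14)
K(o) = o**2
U(s) = 14/(3*s) (U(s) = 14/((s*3)) = 14/((3*s)) = 14*(1/(3*s)) = 14/(3*s))
((222 - 208) + U(K(-5)))*60 = ((222 - 208) + 14/(3*((-5)**2)))*60 = (14 + (14/3)/25)*60 = (14 + (14/3)*(1/25))*60 = (14 + 14/75)*60 = (1064/75)*60 = 4256/5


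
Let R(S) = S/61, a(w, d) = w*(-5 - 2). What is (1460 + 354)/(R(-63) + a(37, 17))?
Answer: -55327/7931 ≈ -6.9760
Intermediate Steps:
a(w, d) = -7*w (a(w, d) = w*(-7) = -7*w)
R(S) = S/61 (R(S) = S*(1/61) = S/61)
(1460 + 354)/(R(-63) + a(37, 17)) = (1460 + 354)/((1/61)*(-63) - 7*37) = 1814/(-63/61 - 259) = 1814/(-15862/61) = 1814*(-61/15862) = -55327/7931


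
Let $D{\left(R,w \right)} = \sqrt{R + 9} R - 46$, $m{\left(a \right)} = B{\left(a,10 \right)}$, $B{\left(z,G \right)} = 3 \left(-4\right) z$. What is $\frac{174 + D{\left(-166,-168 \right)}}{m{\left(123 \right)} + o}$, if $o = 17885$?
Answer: $\frac{128}{16409} - \frac{166 i \sqrt{157}}{16409} \approx 0.0078006 - 0.12676 i$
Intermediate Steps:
$B{\left(z,G \right)} = - 12 z$
$m{\left(a \right)} = - 12 a$
$D{\left(R,w \right)} = -46 + R \sqrt{9 + R}$ ($D{\left(R,w \right)} = \sqrt{9 + R} R - 46 = R \sqrt{9 + R} - 46 = -46 + R \sqrt{9 + R}$)
$\frac{174 + D{\left(-166,-168 \right)}}{m{\left(123 \right)} + o} = \frac{174 - \left(46 + 166 \sqrt{9 - 166}\right)}{\left(-12\right) 123 + 17885} = \frac{174 - \left(46 + 166 \sqrt{-157}\right)}{-1476 + 17885} = \frac{174 - \left(46 + 166 i \sqrt{157}\right)}{16409} = \left(174 - \left(46 + 166 i \sqrt{157}\right)\right) \frac{1}{16409} = \left(128 - 166 i \sqrt{157}\right) \frac{1}{16409} = \frac{128}{16409} - \frac{166 i \sqrt{157}}{16409}$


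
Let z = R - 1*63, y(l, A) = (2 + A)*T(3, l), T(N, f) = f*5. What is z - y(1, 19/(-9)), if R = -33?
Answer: -859/9 ≈ -95.444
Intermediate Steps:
T(N, f) = 5*f
y(l, A) = 5*l*(2 + A) (y(l, A) = (2 + A)*(5*l) = 5*l*(2 + A))
z = -96 (z = -33 - 1*63 = -33 - 63 = -96)
z - y(1, 19/(-9)) = -96 - 5*(2 + 19/(-9)) = -96 - 5*(2 + 19*(-⅑)) = -96 - 5*(2 - 19/9) = -96 - 5*(-1)/9 = -96 - 1*(-5/9) = -96 + 5/9 = -859/9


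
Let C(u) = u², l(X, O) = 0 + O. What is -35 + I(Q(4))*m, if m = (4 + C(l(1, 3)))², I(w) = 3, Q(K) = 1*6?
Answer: 472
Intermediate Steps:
Q(K) = 6
l(X, O) = O
m = 169 (m = (4 + 3²)² = (4 + 9)² = 13² = 169)
-35 + I(Q(4))*m = -35 + 3*169 = -35 + 507 = 472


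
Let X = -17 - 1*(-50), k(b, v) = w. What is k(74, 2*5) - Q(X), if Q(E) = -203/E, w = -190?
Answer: -6067/33 ≈ -183.85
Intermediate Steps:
k(b, v) = -190
X = 33 (X = -17 + 50 = 33)
k(74, 2*5) - Q(X) = -190 - (-203)/33 = -190 - 1*(-203/33) = -190 + 203/33 = -6067/33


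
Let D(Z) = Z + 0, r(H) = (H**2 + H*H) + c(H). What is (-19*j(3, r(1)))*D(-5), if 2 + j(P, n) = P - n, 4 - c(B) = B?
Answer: -380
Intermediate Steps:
c(B) = 4 - B
r(H) = 4 - H + 2*H**2 (r(H) = (H**2 + H*H) + (4 - H) = (H**2 + H**2) + (4 - H) = 2*H**2 + (4 - H) = 4 - H + 2*H**2)
j(P, n) = -2 + P - n (j(P, n) = -2 + (P - n) = -2 + P - n)
D(Z) = Z
(-19*j(3, r(1)))*D(-5) = -19*(-2 + 3 - (4 - 1*1 + 2*1**2))*(-5) = -19*(-2 + 3 - (4 - 1 + 2*1))*(-5) = -19*(-2 + 3 - (4 - 1 + 2))*(-5) = -19*(-2 + 3 - 1*5)*(-5) = -19*(-2 + 3 - 5)*(-5) = -19*(-4)*(-5) = 76*(-5) = -380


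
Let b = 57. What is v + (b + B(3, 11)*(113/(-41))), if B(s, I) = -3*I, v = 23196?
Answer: 957102/41 ≈ 23344.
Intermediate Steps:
v + (b + B(3, 11)*(113/(-41))) = 23196 + (57 + (-3*11)*(113/(-41))) = 23196 + (57 - 3729*(-1)/41) = 23196 + (57 - 33*(-113/41)) = 23196 + (57 + 3729/41) = 23196 + 6066/41 = 957102/41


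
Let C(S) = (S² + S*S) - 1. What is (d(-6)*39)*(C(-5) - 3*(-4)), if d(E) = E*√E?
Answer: -14274*I*√6 ≈ -34964.0*I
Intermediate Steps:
C(S) = -1 + 2*S² (C(S) = (S² + S²) - 1 = 2*S² - 1 = -1 + 2*S²)
d(E) = E^(3/2)
(d(-6)*39)*(C(-5) - 3*(-4)) = ((-6)^(3/2)*39)*((-1 + 2*(-5)²) - 3*(-4)) = (-6*I*√6*39)*((-1 + 2*25) + 12) = (-234*I*√6)*((-1 + 50) + 12) = (-234*I*√6)*(49 + 12) = -234*I*√6*61 = -14274*I*√6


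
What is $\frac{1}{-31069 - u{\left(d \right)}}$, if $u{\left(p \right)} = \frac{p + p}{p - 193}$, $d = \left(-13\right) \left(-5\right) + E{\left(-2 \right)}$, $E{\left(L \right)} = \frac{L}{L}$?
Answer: $- \frac{127}{3945631} \approx -3.2187 \cdot 10^{-5}$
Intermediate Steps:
$E{\left(L \right)} = 1$
$d = 66$ ($d = \left(-13\right) \left(-5\right) + 1 = 65 + 1 = 66$)
$u{\left(p \right)} = \frac{2 p}{-193 + p}$
$\frac{1}{-31069 - u{\left(d \right)}} = \frac{1}{-31069 - 2 \cdot 66 \frac{1}{-193 + 66}} = \frac{1}{-31069 - 2 \cdot 66 \frac{1}{-127}} = \frac{1}{-31069 - 2 \cdot 66 \left(- \frac{1}{127}\right)} = \frac{1}{-31069 - - \frac{132}{127}} = \frac{1}{-31069 + \frac{132}{127}} = \frac{1}{- \frac{3945631}{127}} = - \frac{127}{3945631}$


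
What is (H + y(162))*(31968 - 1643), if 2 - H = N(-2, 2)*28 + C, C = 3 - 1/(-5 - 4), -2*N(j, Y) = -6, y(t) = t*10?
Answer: 418909550/9 ≈ 4.6546e+7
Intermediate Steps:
y(t) = 10*t
N(j, Y) = 3 (N(j, Y) = -1/2*(-6) = 3)
C = 28/9 (C = 3 - 1/(-9) = 3 - 1*(-1/9) = 3 + 1/9 = 28/9 ≈ 3.1111)
H = -766/9 (H = 2 - (3*28 + 28/9) = 2 - (84 + 28/9) = 2 - 1*784/9 = 2 - 784/9 = -766/9 ≈ -85.111)
(H + y(162))*(31968 - 1643) = (-766/9 + 10*162)*(31968 - 1643) = (-766/9 + 1620)*30325 = (13814/9)*30325 = 418909550/9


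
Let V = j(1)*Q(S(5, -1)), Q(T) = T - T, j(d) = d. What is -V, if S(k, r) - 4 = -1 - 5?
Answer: 0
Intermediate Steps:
S(k, r) = -2 (S(k, r) = 4 + (-1 - 5) = 4 - 6 = -2)
Q(T) = 0
V = 0 (V = 1*0 = 0)
-V = -1*0 = 0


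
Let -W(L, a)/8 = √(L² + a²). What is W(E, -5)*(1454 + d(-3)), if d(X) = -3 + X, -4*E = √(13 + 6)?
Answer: -2896*√419 ≈ -59280.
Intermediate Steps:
E = -√19/4 (E = -√(13 + 6)/4 = -√19/4 ≈ -1.0897)
W(L, a) = -8*√(L² + a²)
W(E, -5)*(1454 + d(-3)) = (-8*√((-√19/4)² + (-5)²))*(1454 + (-3 - 3)) = (-8*√(19/16 + 25))*(1454 - 6) = -2*√419*1448 = -2896*√419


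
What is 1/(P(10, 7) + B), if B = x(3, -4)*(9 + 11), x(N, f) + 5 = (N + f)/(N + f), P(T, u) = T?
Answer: -1/70 ≈ -0.014286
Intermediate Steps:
x(N, f) = -4 (x(N, f) = -5 + (N + f)/(N + f) = -5 + 1 = -4)
B = -80 (B = -4*(9 + 11) = -4*20 = -80)
1/(P(10, 7) + B) = 1/(10 - 80) = 1/(-70) = -1/70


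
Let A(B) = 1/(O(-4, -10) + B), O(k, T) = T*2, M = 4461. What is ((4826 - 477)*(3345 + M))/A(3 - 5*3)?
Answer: -1086345408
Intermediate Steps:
O(k, T) = 2*T
A(B) = 1/(-20 + B) (A(B) = 1/(2*(-10) + B) = 1/(-20 + B))
((4826 - 477)*(3345 + M))/A(3 - 5*3) = ((4826 - 477)*(3345 + 4461))/(1/(-20 + (3 - 5*3))) = (4349*7806)/(1/(-20 + (3 - 15))) = 33948294/(1/(-20 - 12)) = 33948294/(1/(-32)) = 33948294/(-1/32) = 33948294*(-32) = -1086345408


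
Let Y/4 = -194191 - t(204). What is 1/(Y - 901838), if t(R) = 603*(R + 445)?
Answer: -1/3243990 ≈ -3.0826e-7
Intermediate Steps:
t(R) = 268335 + 603*R (t(R) = 603*(445 + R) = 268335 + 603*R)
Y = -2342152 (Y = 4*(-194191 - (268335 + 603*204)) = 4*(-194191 - (268335 + 123012)) = 4*(-194191 - 1*391347) = 4*(-194191 - 391347) = 4*(-585538) = -2342152)
1/(Y - 901838) = 1/(-2342152 - 901838) = 1/(-3243990) = -1/3243990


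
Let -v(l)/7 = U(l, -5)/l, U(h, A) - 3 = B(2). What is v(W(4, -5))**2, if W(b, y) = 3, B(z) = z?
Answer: 1225/9 ≈ 136.11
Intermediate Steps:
U(h, A) = 5 (U(h, A) = 3 + 2 = 5)
v(l) = -35/l
v(W(4, -5))**2 = (-35/3)**2 = 1225/9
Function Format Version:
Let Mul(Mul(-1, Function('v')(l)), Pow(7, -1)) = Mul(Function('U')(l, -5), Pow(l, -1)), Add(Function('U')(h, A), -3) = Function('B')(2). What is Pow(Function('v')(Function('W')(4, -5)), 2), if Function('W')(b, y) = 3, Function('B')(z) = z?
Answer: Rational(1225, 9) ≈ 136.11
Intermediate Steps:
Function('U')(h, A) = 5 (Function('U')(h, A) = Add(3, 2) = 5)
Function('v')(l) = Mul(-35, Pow(l, -1)) (Function('v')(l) = Mul(-7, Mul(5, Pow(l, -1))) = Mul(-35, Pow(l, -1)))
Pow(Function('v')(Function('W')(4, -5)), 2) = Pow(Mul(-35, Pow(3, -1)), 2) = Pow(Mul(-35, Rational(1, 3)), 2) = Pow(Rational(-35, 3), 2) = Rational(1225, 9)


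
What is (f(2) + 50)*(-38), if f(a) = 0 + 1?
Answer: -1938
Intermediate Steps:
f(a) = 1
(f(2) + 50)*(-38) = (1 + 50)*(-38) = 51*(-38) = -1938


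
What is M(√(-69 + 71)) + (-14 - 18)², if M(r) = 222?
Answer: 1246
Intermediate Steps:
M(√(-69 + 71)) + (-14 - 18)² = 222 + (-14 - 18)² = 222 + (-32)² = 222 + 1024 = 1246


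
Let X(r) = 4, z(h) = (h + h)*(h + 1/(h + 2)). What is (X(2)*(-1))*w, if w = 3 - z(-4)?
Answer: 132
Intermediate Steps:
z(h) = 2*h*(h + 1/(2 + h)) (z(h) = (2*h)*(h + 1/(2 + h)) = 2*h*(h + 1/(2 + h)))
w = -33 (w = 3 - 2*(-4)*(1 + (-4)**2 + 2*(-4))/(2 - 4) = 3 - 2*(-4)*(1 + 16 - 8)/(-2) = 3 - 2*(-4)*(-1)*9/2 = 3 - 1*36 = 3 - 36 = -33)
(X(2)*(-1))*w = (4*(-1))*(-33) = -4*(-33) = 132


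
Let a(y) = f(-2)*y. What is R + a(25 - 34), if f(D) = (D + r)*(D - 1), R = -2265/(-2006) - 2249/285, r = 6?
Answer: 57878711/571710 ≈ 101.24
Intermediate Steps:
R = -3865969/571710 (R = -2265*(-1/2006) - 2249*1/285 = 2265/2006 - 2249/285 = -3865969/571710 ≈ -6.7621)
f(D) = (-1 + D)*(6 + D) (f(D) = (D + 6)*(D - 1) = (6 + D)*(-1 + D) = (-1 + D)*(6 + D))
a(y) = -12*y (a(y) = (-6 + (-2)**2 + 5*(-2))*y = (-6 + 4 - 10)*y = -12*y)
R + a(25 - 34) = -3865969/571710 - 12*(25 - 34) = -3865969/571710 - 12*(-9) = -3865969/571710 + 108 = 57878711/571710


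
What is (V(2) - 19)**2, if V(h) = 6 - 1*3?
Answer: 256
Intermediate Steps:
V(h) = 3 (V(h) = 6 - 3 = 3)
(V(2) - 19)**2 = (3 - 19)**2 = (-16)**2 = 256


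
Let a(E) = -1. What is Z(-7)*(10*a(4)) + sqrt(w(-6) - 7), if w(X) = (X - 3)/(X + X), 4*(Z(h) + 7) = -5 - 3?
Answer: 90 + 5*I/2 ≈ 90.0 + 2.5*I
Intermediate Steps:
Z(h) = -9 (Z(h) = -7 + (-5 - 3)/4 = -7 + (1/4)*(-8) = -7 - 2 = -9)
w(X) = (-3 + X)/(2*X) (w(X) = (-3 + X)/((2*X)) = (-3 + X)*(1/(2*X)) = (-3 + X)/(2*X))
Z(-7)*(10*a(4)) + sqrt(w(-6) - 7) = -90*(-1) + sqrt((1/2)*(-3 - 6)/(-6) - 7) = -9*(-10) + sqrt((1/2)*(-1/6)*(-9) - 7) = 90 + sqrt(3/4 - 7) = 90 + sqrt(-25/4) = 90 + 5*I/2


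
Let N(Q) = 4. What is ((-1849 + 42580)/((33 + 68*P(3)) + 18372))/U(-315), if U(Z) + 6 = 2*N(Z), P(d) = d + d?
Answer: 13577/12542 ≈ 1.0825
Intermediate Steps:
P(d) = 2*d
U(Z) = 2 (U(Z) = -6 + 2*4 = -6 + 8 = 2)
((-1849 + 42580)/((33 + 68*P(3)) + 18372))/U(-315) = ((-1849 + 42580)/((33 + 68*(2*3)) + 18372))/2 = (40731/((33 + 68*6) + 18372))*(½) = (40731/((33 + 408) + 18372))*(½) = (40731/(441 + 18372))*(½) = (40731/18813)*(½) = (40731*(1/18813))*(½) = (13577/6271)*(½) = 13577/12542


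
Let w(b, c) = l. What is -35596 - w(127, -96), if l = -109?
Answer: -35487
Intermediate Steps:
w(b, c) = -109
-35596 - w(127, -96) = -35596 - 1*(-109) = -35596 + 109 = -35487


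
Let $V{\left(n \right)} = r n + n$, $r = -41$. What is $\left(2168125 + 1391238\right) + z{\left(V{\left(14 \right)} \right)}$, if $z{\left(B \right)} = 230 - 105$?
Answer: $3559488$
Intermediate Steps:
$V{\left(n \right)} = - 40 n$ ($V{\left(n \right)} = - 41 n + n = - 40 n$)
$z{\left(B \right)} = 125$
$\left(2168125 + 1391238\right) + z{\left(V{\left(14 \right)} \right)} = \left(2168125 + 1391238\right) + 125 = 3559363 + 125 = 3559488$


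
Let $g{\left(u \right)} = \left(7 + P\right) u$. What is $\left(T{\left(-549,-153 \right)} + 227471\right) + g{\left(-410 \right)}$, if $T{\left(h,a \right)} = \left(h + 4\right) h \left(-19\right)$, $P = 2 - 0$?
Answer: $-5461114$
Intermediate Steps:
$P = 2$ ($P = 2 + 0 = 2$)
$T{\left(h,a \right)} = - 19 h \left(4 + h\right)$ ($T{\left(h,a \right)} = \left(4 + h\right) h \left(-19\right) = h \left(4 + h\right) \left(-19\right) = - 19 h \left(4 + h\right)$)
$g{\left(u \right)} = 9 u$ ($g{\left(u \right)} = \left(7 + 2\right) u = 9 u$)
$\left(T{\left(-549,-153 \right)} + 227471\right) + g{\left(-410 \right)} = \left(\left(-19\right) \left(-549\right) \left(4 - 549\right) + 227471\right) + 9 \left(-410\right) = \left(\left(-19\right) \left(-549\right) \left(-545\right) + 227471\right) - 3690 = \left(-5684895 + 227471\right) - 3690 = -5457424 - 3690 = -5461114$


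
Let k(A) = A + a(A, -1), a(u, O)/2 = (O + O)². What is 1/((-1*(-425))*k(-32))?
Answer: -1/10200 ≈ -9.8039e-5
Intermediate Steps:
a(u, O) = 8*O² (a(u, O) = 2*(O + O)² = 2*(2*O)² = 2*(4*O²) = 8*O²)
k(A) = 8 + A (k(A) = A + 8*(-1)² = A + 8*1 = A + 8 = 8 + A)
1/((-1*(-425))*k(-32)) = 1/((-1*(-425))*(8 - 32)) = 1/(425*(-24)) = 1/(-10200) = -1/10200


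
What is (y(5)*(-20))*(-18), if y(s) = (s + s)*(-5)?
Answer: -18000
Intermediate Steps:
y(s) = -10*s (y(s) = (2*s)*(-5) = -10*s)
(y(5)*(-20))*(-18) = (-10*5*(-20))*(-18) = -50*(-20)*(-18) = 1000*(-18) = -18000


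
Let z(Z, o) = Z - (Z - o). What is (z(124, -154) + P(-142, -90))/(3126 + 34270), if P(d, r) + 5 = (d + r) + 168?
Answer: -223/37396 ≈ -0.0059632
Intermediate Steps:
z(Z, o) = o (z(Z, o) = Z + (o - Z) = o)
P(d, r) = 163 + d + r (P(d, r) = -5 + ((d + r) + 168) = -5 + (168 + d + r) = 163 + d + r)
(z(124, -154) + P(-142, -90))/(3126 + 34270) = (-154 + (163 - 142 - 90))/(3126 + 34270) = (-154 - 69)/37396 = -223*1/37396 = -223/37396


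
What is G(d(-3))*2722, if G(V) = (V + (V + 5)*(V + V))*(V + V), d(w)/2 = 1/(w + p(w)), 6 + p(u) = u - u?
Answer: 2068720/729 ≈ 2837.8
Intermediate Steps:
p(u) = -6 (p(u) = -6 + (u - u) = -6 + 0 = -6)
d(w) = 2/(-6 + w) (d(w) = 2/(w - 6) = 2/(-6 + w))
G(V) = 2*V*(V + 2*V*(5 + V)) (G(V) = (V + (5 + V)*(2*V))*(2*V) = (V + 2*V*(5 + V))*(2*V) = 2*V*(V + 2*V*(5 + V)))
G(d(-3))*2722 = ((2/(-6 - 3))²*(22 + 4*(2/(-6 - 3))))*2722 = ((2/(-9))²*(22 + 4*(2/(-9))))*2722 = ((2*(-⅑))²*(22 + 4*(2*(-⅑))))*2722 = ((-2/9)²*(22 + 4*(-2/9)))*2722 = (4*(22 - 8/9)/81)*2722 = ((4/81)*(190/9))*2722 = (760/729)*2722 = 2068720/729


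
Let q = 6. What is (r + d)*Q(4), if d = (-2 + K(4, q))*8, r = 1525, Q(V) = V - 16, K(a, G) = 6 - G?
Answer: -18108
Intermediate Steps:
Q(V) = -16 + V
d = -16 (d = (-2 + (6 - 1*6))*8 = (-2 + (6 - 6))*8 = (-2 + 0)*8 = -2*8 = -16)
(r + d)*Q(4) = (1525 - 16)*(-16 + 4) = 1509*(-12) = -18108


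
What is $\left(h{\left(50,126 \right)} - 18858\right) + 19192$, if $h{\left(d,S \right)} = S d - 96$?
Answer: $6538$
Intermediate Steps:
$h{\left(d,S \right)} = -96 + S d$
$\left(h{\left(50,126 \right)} - 18858\right) + 19192 = \left(\left(-96 + 126 \cdot 50\right) - 18858\right) + 19192 = \left(\left(-96 + 6300\right) - 18858\right) + 19192 = \left(6204 - 18858\right) + 19192 = -12654 + 19192 = 6538$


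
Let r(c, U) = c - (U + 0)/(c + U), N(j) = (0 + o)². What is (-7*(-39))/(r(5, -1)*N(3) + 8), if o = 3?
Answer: 84/17 ≈ 4.9412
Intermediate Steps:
N(j) = 9 (N(j) = (0 + 3)² = 3² = 9)
r(c, U) = c - U/(U + c)
(-7*(-39))/(r(5, -1)*N(3) + 8) = (-7*(-39))/(((5² - 1*(-1) - 1*5)/(-1 + 5))*9 + 8) = 273/(((25 + 1 - 5)/4)*9 + 8) = 273/(((¼)*21)*9 + 8) = 273/((21/4)*9 + 8) = 273/(189/4 + 8) = 273/(221/4) = 273*(4/221) = 84/17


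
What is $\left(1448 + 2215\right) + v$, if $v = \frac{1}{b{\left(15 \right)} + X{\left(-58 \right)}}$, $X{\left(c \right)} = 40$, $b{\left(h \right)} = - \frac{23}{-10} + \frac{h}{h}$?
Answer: $\frac{1586089}{433} \approx 3663.0$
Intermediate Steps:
$b{\left(h \right)} = \frac{33}{10}$ ($b{\left(h \right)} = \left(-23\right) \left(- \frac{1}{10}\right) + 1 = \frac{23}{10} + 1 = \frac{33}{10}$)
$v = \frac{10}{433}$ ($v = \frac{1}{\frac{33}{10} + 40} = \frac{1}{\frac{433}{10}} = \frac{10}{433} \approx 0.023095$)
$\left(1448 + 2215\right) + v = \left(1448 + 2215\right) + \frac{10}{433} = 3663 + \frac{10}{433} = \frac{1586089}{433}$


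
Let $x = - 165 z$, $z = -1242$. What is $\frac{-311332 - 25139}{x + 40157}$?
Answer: $- \frac{336471}{245087} \approx -1.3729$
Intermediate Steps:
$x = 204930$ ($x = \left(-165\right) \left(-1242\right) = 204930$)
$\frac{-311332 - 25139}{x + 40157} = \frac{-311332 - 25139}{204930 + 40157} = - \frac{336471}{245087}$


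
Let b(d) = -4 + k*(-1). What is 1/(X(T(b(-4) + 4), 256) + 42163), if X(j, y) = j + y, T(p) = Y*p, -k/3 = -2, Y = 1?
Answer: 1/42413 ≈ 2.3578e-5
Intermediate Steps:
k = 6 (k = -3*(-2) = 6)
b(d) = -10 (b(d) = -4 + 6*(-1) = -4 - 6 = -10)
T(p) = p (T(p) = 1*p = p)
1/(X(T(b(-4) + 4), 256) + 42163) = 1/(((-10 + 4) + 256) + 42163) = 1/((-6 + 256) + 42163) = 1/(250 + 42163) = 1/42413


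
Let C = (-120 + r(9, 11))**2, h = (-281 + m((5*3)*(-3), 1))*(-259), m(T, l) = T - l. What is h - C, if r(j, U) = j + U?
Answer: 74693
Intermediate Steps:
h = 84693 (h = (-281 + ((5*3)*(-3) - 1*1))*(-259) = (-281 + (15*(-3) - 1))*(-259) = (-281 + (-45 - 1))*(-259) = (-281 - 46)*(-259) = -327*(-259) = 84693)
r(j, U) = U + j
C = 10000 (C = (-120 + (11 + 9))**2 = (-120 + 20)**2 = (-100)**2 = 10000)
h - C = 84693 - 1*10000 = 84693 - 10000 = 74693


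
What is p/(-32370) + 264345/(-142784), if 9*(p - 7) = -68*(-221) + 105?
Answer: -39590687257/20798631360 ≈ -1.9035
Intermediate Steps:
p = 15196/9 (p = 7 + (-68*(-221) + 105)/9 = 7 + (15028 + 105)/9 = 7 + (⅑)*15133 = 7 + 15133/9 = 15196/9 ≈ 1688.4)
p/(-32370) + 264345/(-142784) = (15196/9)/(-32370) + 264345/(-142784) = (15196/9)*(-1/32370) + 264345*(-1/142784) = -7598/145665 - 264345/142784 = -39590687257/20798631360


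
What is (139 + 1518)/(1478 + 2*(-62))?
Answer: 1657/1354 ≈ 1.2238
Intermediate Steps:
(139 + 1518)/(1478 + 2*(-62)) = 1657/(1478 - 124) = 1657/1354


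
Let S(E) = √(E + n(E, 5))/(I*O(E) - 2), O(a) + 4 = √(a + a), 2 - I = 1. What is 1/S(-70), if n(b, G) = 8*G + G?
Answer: 2*√35/5 + 6*I/5 ≈ 2.3664 + 1.2*I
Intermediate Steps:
I = 1 (I = 2 - 1*1 = 2 - 1 = 1)
n(b, G) = 9*G
O(a) = -4 + √2*√a (O(a) = -4 + √(a + a) = -4 + √(2*a) = -4 + √2*√a)
S(E) = √(45 + E)/(-6 + √2*√E) (S(E) = √(E + 9*5)/(1*(-4 + √2*√E) - 2) = √(E + 45)/((-4 + √2*√E) - 2) = √(45 + E)/(-6 + √2*√E))
1/S(-70) = 1/(√(45 - 70)/(-6 + √2*√(-70))) = 1/(√(-25)/(-6 + √2*(I*√70))) = 1/((5*I)/(-6 + 2*I*√35)) = 1/(5*I/(-6 + 2*I*√35)) = -I*(-6 + 2*I*√35)/5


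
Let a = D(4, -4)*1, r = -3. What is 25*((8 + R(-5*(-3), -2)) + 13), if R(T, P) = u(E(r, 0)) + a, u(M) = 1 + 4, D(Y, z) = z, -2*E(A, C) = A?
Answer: 550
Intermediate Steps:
E(A, C) = -A/2
u(M) = 5
a = -4 (a = -4*1 = -4)
R(T, P) = 1 (R(T, P) = 5 - 4 = 1)
25*((8 + R(-5*(-3), -2)) + 13) = 25*((8 + 1) + 13) = 25*(9 + 13) = 25*22 = 550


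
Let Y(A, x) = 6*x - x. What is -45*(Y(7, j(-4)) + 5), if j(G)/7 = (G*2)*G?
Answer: -50625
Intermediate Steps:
j(G) = 14*G**2 (j(G) = 7*((G*2)*G) = 7*((2*G)*G) = 7*(2*G**2) = 14*G**2)
Y(A, x) = 5*x
-45*(Y(7, j(-4)) + 5) = -45*(5*(14*(-4)**2) + 5) = -45*(5*(14*16) + 5) = -45*(5*224 + 5) = -45*(1120 + 5) = -45*1125 = -50625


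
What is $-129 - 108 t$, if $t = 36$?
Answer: $-4017$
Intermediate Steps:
$-129 - 108 t = -129 - 3888 = -4017$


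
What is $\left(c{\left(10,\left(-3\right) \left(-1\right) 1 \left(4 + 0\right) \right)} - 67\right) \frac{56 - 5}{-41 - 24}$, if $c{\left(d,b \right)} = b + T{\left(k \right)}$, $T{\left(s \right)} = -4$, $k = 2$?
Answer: $\frac{3009}{65} \approx 46.292$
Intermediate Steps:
$c{\left(d,b \right)} = -4 + b$ ($c{\left(d,b \right)} = b - 4 = -4 + b$)
$\left(c{\left(10,\left(-3\right) \left(-1\right) 1 \left(4 + 0\right) \right)} - 67\right) \frac{56 - 5}{-41 - 24} = \left(\left(-4 + \left(-3\right) \left(-1\right) 1 \left(4 + 0\right)\right) - 67\right) \frac{56 - 5}{-41 - 24} = \left(\left(-4 + 3 \cdot 1 \cdot 4\right) - 67\right) \frac{51}{-65} = \left(\left(-4 + 3 \cdot 4\right) - 67\right) 51 \left(- \frac{1}{65}\right) = \left(\left(-4 + 12\right) - 67\right) \left(- \frac{51}{65}\right) = \left(8 - 67\right) \left(- \frac{51}{65}\right) = \left(-59\right) \left(- \frac{51}{65}\right) = \frac{3009}{65}$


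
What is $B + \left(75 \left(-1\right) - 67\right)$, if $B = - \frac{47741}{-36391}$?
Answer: $- \frac{5119781}{36391} \approx -140.69$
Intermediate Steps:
$B = \frac{47741}{36391}$ ($B = \left(-47741\right) \left(- \frac{1}{36391}\right) = \frac{47741}{36391} \approx 1.3119$)
$B + \left(75 \left(-1\right) - 67\right) = \frac{47741}{36391} + \left(75 \left(-1\right) - 67\right) = \frac{47741}{36391} - 142 = - \frac{5119781}{36391}$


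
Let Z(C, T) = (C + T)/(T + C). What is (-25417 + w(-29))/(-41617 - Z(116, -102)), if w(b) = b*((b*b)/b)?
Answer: 12288/20809 ≈ 0.59051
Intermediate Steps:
Z(C, T) = 1 (Z(C, T) = (C + T)/(C + T) = 1)
w(b) = b² (w(b) = b*(b²/b) = b*b = b²)
(-25417 + w(-29))/(-41617 - Z(116, -102)) = (-25417 + (-29)²)/(-41617 - 1*1) = (-25417 + 841)/(-41617 - 1) = -24576/(-41618) = -24576*(-1/41618) = 12288/20809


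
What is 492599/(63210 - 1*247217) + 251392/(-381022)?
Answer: -116974471961/35055357577 ≈ -3.3368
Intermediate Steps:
492599/(63210 - 1*247217) + 251392/(-381022) = 492599/(63210 - 247217) + 251392*(-1/381022) = 492599/(-184007) - 125696/190511 = 492599*(-1/184007) - 125696/190511 = -492599/184007 - 125696/190511 = -116974471961/35055357577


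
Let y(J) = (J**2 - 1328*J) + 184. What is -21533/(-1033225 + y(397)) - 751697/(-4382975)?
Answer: 1148744894331/6147771117800 ≈ 0.18686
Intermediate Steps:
y(J) = 184 + J**2 - 1328*J
-21533/(-1033225 + y(397)) - 751697/(-4382975) = -21533/(-1033225 + (184 + 397**2 - 1328*397)) - 751697/(-4382975) = -21533/(-1033225 + (184 + 157609 - 527216)) - 751697*(-1/4382975) = -21533/(-1033225 - 369423) + 751697/4382975 = -21533/(-1402648) + 751697/4382975 = -21533*(-1/1402648) + 751697/4382975 = 21533/1402648 + 751697/4382975 = 1148744894331/6147771117800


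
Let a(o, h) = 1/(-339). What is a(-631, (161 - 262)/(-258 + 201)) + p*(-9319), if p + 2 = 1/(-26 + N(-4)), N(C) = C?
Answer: 64235857/3390 ≈ 18949.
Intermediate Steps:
a(o, h) = -1/339
p = -61/30 (p = -2 + 1/(-26 - 4) = -2 + 1/(-30) = -2 - 1/30 = -61/30 ≈ -2.0333)
a(-631, (161 - 262)/(-258 + 201)) + p*(-9319) = -1/339 - 61/30*(-9319) = -1/339 + 568459/30 = 64235857/3390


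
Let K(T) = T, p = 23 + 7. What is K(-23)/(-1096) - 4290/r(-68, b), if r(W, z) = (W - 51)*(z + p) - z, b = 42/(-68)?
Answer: 2709939/2171176 ≈ 1.2481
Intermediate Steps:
p = 30
b = -21/34 (b = 42*(-1/68) = -21/34 ≈ -0.61765)
r(W, z) = -z + (-51 + W)*(30 + z) (r(W, z) = (W - 51)*(z + 30) - z = (-51 + W)*(30 + z) - z = -z + (-51 + W)*(30 + z))
K(-23)/(-1096) - 4290/r(-68, b) = -23/(-1096) - 4290/(-1530 - 52*(-21/34) + 30*(-68) - 68*(-21/34)) = -23*(-1/1096) - 4290/(-1530 + 546/17 - 2040 + 42) = 23/1096 - 4290/(-59430/17) = 23/1096 - 4290*(-17/59430) = 23/1096 + 2431/1981 = 2709939/2171176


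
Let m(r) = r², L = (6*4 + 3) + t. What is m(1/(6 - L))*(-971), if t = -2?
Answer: -971/361 ≈ -2.6898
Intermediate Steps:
L = 25 (L = (6*4 + 3) - 2 = (24 + 3) - 2 = 27 - 2 = 25)
m(1/(6 - L))*(-971) = (1/(6 - 1*25))²*(-971) = (1/(6 - 25))²*(-971) = (1/(-19))²*(-971) = (-1/19)²*(-971) = (1/361)*(-971) = -971/361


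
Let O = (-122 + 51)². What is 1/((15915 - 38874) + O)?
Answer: -1/17918 ≈ -5.5810e-5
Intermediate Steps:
O = 5041 (O = (-71)² = 5041)
1/((15915 - 38874) + O) = 1/((15915 - 38874) + 5041) = 1/(-22959 + 5041) = 1/(-17918) = -1/17918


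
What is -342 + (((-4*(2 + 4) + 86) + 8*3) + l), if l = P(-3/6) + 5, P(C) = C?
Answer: -503/2 ≈ -251.50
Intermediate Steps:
l = 9/2 (l = -3/6 + 5 = -3*⅙ + 5 = -½ + 5 = 9/2 ≈ 4.5000)
-342 + (((-4*(2 + 4) + 86) + 8*3) + l) = -342 + (((-4*(2 + 4) + 86) + 8*3) + 9/2) = -342 + (((-4*6 + 86) + 24) + 9/2) = -342 + (((-24 + 86) + 24) + 9/2) = -342 + ((62 + 24) + 9/2) = -342 + (86 + 9/2) = -342 + 181/2 = -503/2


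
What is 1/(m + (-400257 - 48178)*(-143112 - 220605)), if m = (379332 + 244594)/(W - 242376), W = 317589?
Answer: 75213/12267498498955561 ≈ 6.1311e-12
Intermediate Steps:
m = 623926/75213 (m = (379332 + 244594)/(317589 - 242376) = 623926/75213 ≈ 8.2955)
1/(m + (-400257 - 48178)*(-143112 - 220605)) = 1/(623926/75213 + (-400257 - 48178)*(-143112 - 220605)) = 1/(623926/75213 - 448435*(-363717)) = 1/(623926/75213 + 163103432895) = 1/(12267498498955561/75213) = 75213/12267498498955561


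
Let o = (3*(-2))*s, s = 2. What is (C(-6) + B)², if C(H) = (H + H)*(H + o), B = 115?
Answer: 109561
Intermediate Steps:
o = -12 (o = (3*(-2))*2 = -6*2 = -12)
C(H) = 2*H*(-12 + H) (C(H) = (H + H)*(H - 12) = (2*H)*(-12 + H) = 2*H*(-12 + H))
(C(-6) + B)² = (2*(-6)*(-12 - 6) + 115)² = (2*(-6)*(-18) + 115)² = (216 + 115)² = 331² = 109561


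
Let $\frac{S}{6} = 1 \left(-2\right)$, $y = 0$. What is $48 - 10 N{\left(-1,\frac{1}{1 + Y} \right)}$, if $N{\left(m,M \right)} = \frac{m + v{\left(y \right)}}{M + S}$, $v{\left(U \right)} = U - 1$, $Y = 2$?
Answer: $\frac{324}{7} \approx 46.286$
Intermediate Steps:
$v{\left(U \right)} = -1 + U$ ($v{\left(U \right)} = U - 1 = -1 + U$)
$S = -12$ ($S = 6 \cdot 1 \left(-2\right) = 6 \left(-2\right) = -12$)
$N{\left(m,M \right)} = \frac{-1 + m}{-12 + M}$ ($N{\left(m,M \right)} = \frac{m + \left(-1 + 0\right)}{M - 12} = \frac{m - 1}{-12 + M} = \frac{-1 + m}{-12 + M}$)
$48 - 10 N{\left(-1,\frac{1}{1 + Y} \right)} = 48 - 10 \frac{-1 - 1}{-12 + \frac{1}{1 + 2}} = 48 - 10 \frac{1}{-12 + \frac{1}{3}} \left(-2\right) = 48 - 10 \frac{1}{- \frac{35}{3}} \left(-2\right) = 48 - 10 \left(\left(- \frac{3}{35}\right) \left(-2\right)\right) = 48 - \frac{12}{7} = \frac{324}{7}$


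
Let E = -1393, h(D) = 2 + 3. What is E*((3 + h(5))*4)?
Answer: -44576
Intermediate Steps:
h(D) = 5
E*((3 + h(5))*4) = -1393*(3 + 5)*4 = -11144*4 = -1393*32 = -44576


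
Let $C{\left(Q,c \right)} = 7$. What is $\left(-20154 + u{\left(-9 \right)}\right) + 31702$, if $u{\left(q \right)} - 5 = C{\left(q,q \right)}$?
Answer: $11560$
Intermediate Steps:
$u{\left(q \right)} = 12$ ($u{\left(q \right)} = 5 + 7 = 12$)
$\left(-20154 + u{\left(-9 \right)}\right) + 31702 = \left(-20154 + 12\right) + 31702 = -20142 + 31702 = 11560$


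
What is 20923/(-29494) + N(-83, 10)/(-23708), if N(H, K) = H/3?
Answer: -742839725/1048865628 ≈ -0.70823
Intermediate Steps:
N(H, K) = H/3 (N(H, K) = H*(⅓) = H/3)
20923/(-29494) + N(-83, 10)/(-23708) = 20923/(-29494) + ((⅓)*(-83))/(-23708) = 20923*(-1/29494) - 83/3*(-1/23708) = -20923/29494 + 83/71124 = -742839725/1048865628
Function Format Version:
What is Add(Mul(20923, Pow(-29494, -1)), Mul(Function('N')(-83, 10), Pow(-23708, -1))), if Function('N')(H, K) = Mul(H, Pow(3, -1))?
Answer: Rational(-742839725, 1048865628) ≈ -0.70823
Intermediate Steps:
Function('N')(H, K) = Mul(Rational(1, 3), H) (Function('N')(H, K) = Mul(H, Rational(1, 3)) = Mul(Rational(1, 3), H))
Add(Mul(20923, Pow(-29494, -1)), Mul(Function('N')(-83, 10), Pow(-23708, -1))) = Add(Mul(20923, Pow(-29494, -1)), Mul(Mul(Rational(1, 3), -83), Pow(-23708, -1))) = Add(Mul(20923, Rational(-1, 29494)), Mul(Rational(-83, 3), Rational(-1, 23708))) = Add(Rational(-20923, 29494), Rational(83, 71124)) = Rational(-742839725, 1048865628)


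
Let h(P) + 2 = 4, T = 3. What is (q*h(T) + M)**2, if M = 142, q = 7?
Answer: 24336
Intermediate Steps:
h(P) = 2 (h(P) = -2 + 4 = 2)
(q*h(T) + M)**2 = (7*2 + 142)**2 = (14 + 142)**2 = 156**2 = 24336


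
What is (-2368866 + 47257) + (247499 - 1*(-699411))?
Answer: -1374699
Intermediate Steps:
(-2368866 + 47257) + (247499 - 1*(-699411)) = -2321609 + (247499 + 699411) = -2321609 + 946910 = -1374699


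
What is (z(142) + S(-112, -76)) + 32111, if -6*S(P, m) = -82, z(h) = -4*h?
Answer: 94670/3 ≈ 31557.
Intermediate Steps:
S(P, m) = 41/3 (S(P, m) = -1/6*(-82) = 41/3)
(z(142) + S(-112, -76)) + 32111 = (-4*142 + 41/3) + 32111 = (-568 + 41/3) + 32111 = -1663/3 + 32111 = 94670/3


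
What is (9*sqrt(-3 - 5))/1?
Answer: 18*I*sqrt(2) ≈ 25.456*I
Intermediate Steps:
(9*sqrt(-3 - 5))/1 = (9*sqrt(-8))*1 = (9*(2*I*sqrt(2)))*1 = (18*I*sqrt(2))*1 = 18*I*sqrt(2)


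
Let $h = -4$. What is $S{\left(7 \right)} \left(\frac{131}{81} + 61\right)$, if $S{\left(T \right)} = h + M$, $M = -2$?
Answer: $- \frac{10144}{27} \approx -375.7$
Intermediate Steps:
$S{\left(T \right)} = -6$ ($S{\left(T \right)} = -4 - 2 = -6$)
$S{\left(7 \right)} \left(\frac{131}{81} + 61\right) = - 6 \left(\frac{131}{81} + 61\right) = \left(-6\right) \frac{5072}{81} = - \frac{10144}{27}$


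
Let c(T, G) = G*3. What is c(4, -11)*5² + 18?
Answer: -807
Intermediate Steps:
c(T, G) = 3*G
c(4, -11)*5² + 18 = (3*(-11))*5² + 18 = -33*25 + 18 = -825 + 18 = -807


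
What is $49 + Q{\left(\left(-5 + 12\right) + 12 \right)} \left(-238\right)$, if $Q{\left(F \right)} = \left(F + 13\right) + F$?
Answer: $-12089$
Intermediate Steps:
$Q{\left(F \right)} = 13 + 2 F$ ($Q{\left(F \right)} = \left(13 + F\right) + F = 13 + 2 F$)
$49 + Q{\left(\left(-5 + 12\right) + 12 \right)} \left(-238\right) = 49 + \left(13 + 2 \left(\left(-5 + 12\right) + 12\right)\right) \left(-238\right) = 49 + \left(13 + 2 \left(7 + 12\right)\right) \left(-238\right) = 49 + \left(13 + 2 \cdot 19\right) \left(-238\right) = 49 + \left(13 + 38\right) \left(-238\right) = 49 + 51 \left(-238\right) = 49 - 12138 = -12089$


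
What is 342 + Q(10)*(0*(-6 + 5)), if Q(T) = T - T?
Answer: 342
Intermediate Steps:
Q(T) = 0
342 + Q(10)*(0*(-6 + 5)) = 342 + 0*(0*(-6 + 5)) = 342 + 0*(0*(-1)) = 342 + 0*0 = 342 + 0 = 342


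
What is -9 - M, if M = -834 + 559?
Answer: 266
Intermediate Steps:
M = -275
-9 - M = -9 - 1*(-275) = -9 + 275 = 266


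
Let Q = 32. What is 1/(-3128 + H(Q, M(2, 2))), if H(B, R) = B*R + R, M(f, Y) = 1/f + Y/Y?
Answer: -2/6157 ≈ -0.00032483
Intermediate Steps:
M(f, Y) = 1 + 1/f (M(f, Y) = 1/f + 1 = 1 + 1/f)
H(B, R) = R + B*R
1/(-3128 + H(Q, M(2, 2))) = 1/(-3128 + ((1 + 2)/2)*(1 + 32)) = 1/(-3128 + ((½)*3)*33) = 1/(-3128 + (3/2)*33) = 1/(-3128 + 99/2) = 1/(-6157/2) = -2/6157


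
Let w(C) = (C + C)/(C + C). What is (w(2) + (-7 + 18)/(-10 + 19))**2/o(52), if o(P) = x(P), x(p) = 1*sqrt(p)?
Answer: 200*sqrt(13)/1053 ≈ 0.68482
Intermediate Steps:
x(p) = sqrt(p)
w(C) = 1 (w(C) = (2*C)/((2*C)) = (2*C)*(1/(2*C)) = 1)
o(P) = sqrt(P)
(w(2) + (-7 + 18)/(-10 + 19))**2/o(52) = (1 + (-7 + 18)/(-10 + 19))**2/(sqrt(52)) = (1 + 11/9)**2/((2*sqrt(13))) = (1 + 11*(1/9))**2*(sqrt(13)/26) = (1 + 11/9)**2*(sqrt(13)/26) = (20/9)**2*(sqrt(13)/26) = 400*(sqrt(13)/26)/81 = 200*sqrt(13)/1053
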